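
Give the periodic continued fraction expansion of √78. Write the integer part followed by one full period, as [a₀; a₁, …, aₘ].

[8; 1, 4, 1, 16]

a₀ = ⌊√78⌋ = 8.
With m₀=0, d₀=1 and mₖ₊₁ = dₖaₖ − mₖ, dₖ₊₁ = (n − mₖ₊₁²)/dₖ, aₖ₊₁ = ⌊(a₀+mₖ₊₁)/dₖ₊₁⌋:
  k=1: m=8, d=14, a=1
  k=2: m=6, d=3, a=4
  k=3: m=6, d=14, a=1
  k=4: m=8, d=1, a=16
d=1 and a=2a₀=16 at k=4, so the next step gives (m, d) = (8, 14) again — its k=1 value — and the period has length 4.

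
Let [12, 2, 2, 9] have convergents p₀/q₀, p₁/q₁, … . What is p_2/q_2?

62/5

Using pₖ = aₖpₖ₋₁ + pₖ₋₂, qₖ = aₖqₖ₋₁ + qₖ₋₂ (with p₋₁=1, p₋₂=0, q₋₁=0, q₋₂=1):
  k=0: a=12, p=12, q=1
  k=1: a=2, p=25, q=2
  k=2: a=2, p=62, q=5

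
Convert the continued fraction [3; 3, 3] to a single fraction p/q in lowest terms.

Using pₖ = aₖpₖ₋₁ + pₖ₋₂ and qₖ = aₖqₖ₋₁ + qₖ₋₂:
  k=0: a=3, p=3, q=1
  k=1: a=3, p=10, q=3
  k=2: a=3, p=33, q=10

33/10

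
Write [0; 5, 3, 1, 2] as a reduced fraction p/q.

Using pₖ = aₖpₖ₋₁ + pₖ₋₂ and qₖ = aₖqₖ₋₁ + qₖ₋₂:
  k=0: a=0, p=0, q=1
  k=1: a=5, p=1, q=5
  k=2: a=3, p=3, q=16
  k=3: a=1, p=4, q=21
  k=4: a=2, p=11, q=58

11/58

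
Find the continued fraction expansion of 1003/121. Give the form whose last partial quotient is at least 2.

1003 = 8×121 + 35
121 = 3×35 + 16
35 = 2×16 + 3
16 = 5×3 + 1
3 = 3×1 + 0  (stop)
So 1003/121 = [8; 3, 2, 5, 3].

[8; 3, 2, 5, 3]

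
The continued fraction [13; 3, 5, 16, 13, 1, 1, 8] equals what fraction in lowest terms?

796661/59842

Using pₖ = aₖpₖ₋₁ + pₖ₋₂ and qₖ = aₖqₖ₋₁ + qₖ₋₂:
  k=0: a=13, p=13, q=1
  k=1: a=3, p=40, q=3
  k=2: a=5, p=213, q=16
  k=3: a=16, p=3448, q=259
  k=4: a=13, p=45037, q=3383
  k=5: a=1, p=48485, q=3642
  k=6: a=1, p=93522, q=7025
  k=7: a=8, p=796661, q=59842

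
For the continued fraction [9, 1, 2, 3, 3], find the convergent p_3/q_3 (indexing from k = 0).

Using pₖ = aₖpₖ₋₁ + pₖ₋₂, qₖ = aₖqₖ₋₁ + qₖ₋₂ (with p₋₁=1, p₋₂=0, q₋₁=0, q₋₂=1):
  k=0: a=9, p=9, q=1
  k=1: a=1, p=10, q=1
  k=2: a=2, p=29, q=3
  k=3: a=3, p=97, q=10

97/10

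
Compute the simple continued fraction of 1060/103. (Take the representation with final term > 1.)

1060 = 10×103 + 30
103 = 3×30 + 13
30 = 2×13 + 4
13 = 3×4 + 1
4 = 4×1 + 0  (stop)
So 1060/103 = [10; 3, 2, 3, 4].

[10; 3, 2, 3, 4]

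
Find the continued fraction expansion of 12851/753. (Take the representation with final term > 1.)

12851 = 17·753 + 50
753 = 15·50 + 3
50 = 16·3 + 2
3 = 1·2 + 1
2 = 2·1 + 0  (stop)
So 12851/753 = [17; 15, 16, 1, 2].

[17; 15, 16, 1, 2]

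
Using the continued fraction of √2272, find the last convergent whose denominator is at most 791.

√2272 = [47; 1, 1, 1, 94, …] (period length 4).
Convergents:
  p_0/q_0 = 47/1
  p_1/q_1 = 48/1
  p_2/q_2 = 95/2
  p_3/q_3 = 143/3
  p_4/q_4 = 13537/284
  p_5/q_5 = 13680/287
  p_6/q_6 = 27217/571
  p_7/q_7 = 40897/858
q_6 = 571 ≤ 791 < 858 = q_7, so the answer is 27217/571.

27217/571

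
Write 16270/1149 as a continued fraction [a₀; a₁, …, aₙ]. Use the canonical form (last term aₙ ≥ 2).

[14; 6, 4, 11, 4]

16270 = 14×1149 + 184
1149 = 6×184 + 45
184 = 4×45 + 4
45 = 11×4 + 1
4 = 4×1 + 0  (stop)
So 16270/1149 = [14; 6, 4, 11, 4].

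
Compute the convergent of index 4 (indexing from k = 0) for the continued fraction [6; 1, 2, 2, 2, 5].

Using pₖ = aₖpₖ₋₁ + pₖ₋₂, qₖ = aₖqₖ₋₁ + qₖ₋₂ (with p₋₁=1, p₋₂=0, q₋₁=0, q₋₂=1):
  k=0: a=6, p=6, q=1
  k=1: a=1, p=7, q=1
  k=2: a=2, p=20, q=3
  k=3: a=2, p=47, q=7
  k=4: a=2, p=114, q=17

114/17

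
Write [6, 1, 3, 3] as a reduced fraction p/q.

88/13

Using pₖ = aₖpₖ₋₁ + pₖ₋₂ and qₖ = aₖqₖ₋₁ + qₖ₋₂:
  k=0: a=6, p=6, q=1
  k=1: a=1, p=7, q=1
  k=2: a=3, p=27, q=4
  k=3: a=3, p=88, q=13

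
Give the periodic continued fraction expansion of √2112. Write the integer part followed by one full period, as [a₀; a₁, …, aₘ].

a₀ = ⌊√2112⌋ = 45.
With m₀=0, d₀=1 and mₖ₊₁ = dₖaₖ − mₖ, dₖ₊₁ = (n − mₖ₊₁²)/dₖ, aₖ₊₁ = ⌊(a₀+mₖ₊₁)/dₖ₊₁⌋:
  k=1: m=45, d=87, a=1
  k=2: m=42, d=4, a=21
  k=3: m=42, d=87, a=1
  k=4: m=45, d=1, a=90
d=1 and a=2a₀=90 at k=4, so the next step gives (m, d) = (45, 87) again — its k=1 value — and the period has length 4.

[45; 1, 21, 1, 90]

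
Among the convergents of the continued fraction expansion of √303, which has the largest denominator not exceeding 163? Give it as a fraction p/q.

√303 = [17; 2, 2, 5, 2, 2, 34, …] (period length 6).
Convergents:
  p_0/q_0 = 17/1
  p_1/q_1 = 35/2
  p_2/q_2 = 87/5
  p_3/q_3 = 470/27
  p_4/q_4 = 1027/59
  p_5/q_5 = 2524/145
  p_6/q_6 = 86843/4989
q_5 = 145 ≤ 163 < 4989 = q_6, so the answer is 2524/145.

2524/145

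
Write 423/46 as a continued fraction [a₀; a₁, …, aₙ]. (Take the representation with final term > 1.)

[9; 5, 9]

423 = 9*46 + 9
46 = 5*9 + 1
9 = 9*1 + 0  (stop)
So 423/46 = [9; 5, 9].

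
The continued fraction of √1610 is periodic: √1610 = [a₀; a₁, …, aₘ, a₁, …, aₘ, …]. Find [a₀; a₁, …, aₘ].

a₀ = ⌊√1610⌋ = 40.
With m₀=0, d₀=1 and mₖ₊₁ = dₖaₖ − mₖ, dₖ₊₁ = (n − mₖ₊₁²)/dₖ, aₖ₊₁ = ⌊(a₀+mₖ₊₁)/dₖ₊₁⌋:
  k=1: m=40, d=10, a=8
  k=2: m=40, d=1, a=80
d=1 and a=2a₀=80 at k=2, so the next step gives (m, d) = (40, 10) again — its k=1 value — and the period has length 2.

[40; 8, 80]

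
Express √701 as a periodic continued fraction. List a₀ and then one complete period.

a₀ = ⌊√701⌋ = 26.
With m₀=0, d₀=1 and mₖ₊₁ = dₖaₖ − mₖ, dₖ₊₁ = (n − mₖ₊₁²)/dₖ, aₖ₊₁ = ⌊(a₀+mₖ₊₁)/dₖ₊₁⌋:
  k=1: m=26, d=25, a=2
  k=2: m=24, d=5, a=10
  k=3: m=26, d=5, a=10
  k=4: m=24, d=25, a=2
  k=5: m=26, d=1, a=52
d=1 and a=2a₀=52 at k=5, so the next step gives (m, d) = (26, 25) again — its k=1 value — and the period has length 5.

[26; 2, 10, 10, 2, 52]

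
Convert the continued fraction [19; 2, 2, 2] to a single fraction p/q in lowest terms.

Fold from the inside: start with 2/1.
  2 + 1/2 = 5/2
  2 + 2/5 = 12/5
  19 + 5/12 = 233/12

233/12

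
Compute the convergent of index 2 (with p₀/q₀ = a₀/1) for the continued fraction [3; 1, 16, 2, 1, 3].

Using pₖ = aₖpₖ₋₁ + pₖ₋₂, qₖ = aₖqₖ₋₁ + qₖ₋₂ (with p₋₁=1, p₋₂=0, q₋₁=0, q₋₂=1):
  k=0: a=3, p=3, q=1
  k=1: a=1, p=4, q=1
  k=2: a=16, p=67, q=17

67/17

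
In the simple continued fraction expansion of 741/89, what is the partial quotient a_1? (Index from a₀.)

741 = 8·89 + 29   →  a_0 = 8
89 = 3·29 + 2   →  a_1 = 3

3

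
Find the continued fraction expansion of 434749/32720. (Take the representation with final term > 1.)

434749 = 13*32720 + 9389
32720 = 3*9389 + 4553
9389 = 2*4553 + 283
4553 = 16*283 + 25
283 = 11*25 + 8
25 = 3*8 + 1
8 = 8*1 + 0  (stop)
So 434749/32720 = [13; 3, 2, 16, 11, 3, 8].

[13; 3, 2, 16, 11, 3, 8]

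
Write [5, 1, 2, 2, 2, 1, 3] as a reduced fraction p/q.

Using pₖ = aₖpₖ₋₁ + pₖ₋₂ and qₖ = aₖqₖ₋₁ + qₖ₋₂:
  k=0: a=5, p=5, q=1
  k=1: a=1, p=6, q=1
  k=2: a=2, p=17, q=3
  k=3: a=2, p=40, q=7
  k=4: a=2, p=97, q=17
  k=5: a=1, p=137, q=24
  k=6: a=3, p=508, q=89

508/89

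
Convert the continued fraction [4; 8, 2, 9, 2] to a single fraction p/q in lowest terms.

1396/339

Fold from the inside: start with 2/1.
  9 + 1/2 = 19/2
  2 + 2/19 = 40/19
  8 + 19/40 = 339/40
  4 + 40/339 = 1396/339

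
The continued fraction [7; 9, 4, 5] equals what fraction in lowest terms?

1379/194

Using pₖ = aₖpₖ₋₁ + pₖ₋₂ and qₖ = aₖqₖ₋₁ + qₖ₋₂:
  k=0: a=7, p=7, q=1
  k=1: a=9, p=64, q=9
  k=2: a=4, p=263, q=37
  k=3: a=5, p=1379, q=194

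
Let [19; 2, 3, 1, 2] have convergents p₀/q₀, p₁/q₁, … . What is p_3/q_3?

175/9

Using pₖ = aₖpₖ₋₁ + pₖ₋₂, qₖ = aₖqₖ₋₁ + qₖ₋₂ (with p₋₁=1, p₋₂=0, q₋₁=0, q₋₂=1):
  k=0: a=19, p=19, q=1
  k=1: a=2, p=39, q=2
  k=2: a=3, p=136, q=7
  k=3: a=1, p=175, q=9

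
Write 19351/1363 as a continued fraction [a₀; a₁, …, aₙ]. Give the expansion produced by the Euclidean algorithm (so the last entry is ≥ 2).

[14; 5, 14, 1, 17]

19351 = 14×1363 + 269
1363 = 5×269 + 18
269 = 14×18 + 17
18 = 1×17 + 1
17 = 17×1 + 0  (stop)
So 19351/1363 = [14; 5, 14, 1, 17].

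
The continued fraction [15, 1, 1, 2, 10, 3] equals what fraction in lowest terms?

Fold from the inside: start with 3/1.
  10 + 1/3 = 31/3
  2 + 3/31 = 65/31
  1 + 31/65 = 96/65
  1 + 65/96 = 161/96
  15 + 96/161 = 2511/161

2511/161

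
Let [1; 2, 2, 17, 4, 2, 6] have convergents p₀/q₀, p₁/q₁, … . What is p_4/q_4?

495/353

Using pₖ = aₖpₖ₋₁ + pₖ₋₂, qₖ = aₖqₖ₋₁ + qₖ₋₂ (with p₋₁=1, p₋₂=0, q₋₁=0, q₋₂=1):
  k=0: a=1, p=1, q=1
  k=1: a=2, p=3, q=2
  k=2: a=2, p=7, q=5
  k=3: a=17, p=122, q=87
  k=4: a=4, p=495, q=353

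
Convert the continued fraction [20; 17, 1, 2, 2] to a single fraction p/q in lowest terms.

Fold from the inside: start with 2/1.
  2 + 1/2 = 5/2
  1 + 2/5 = 7/5
  17 + 5/7 = 124/7
  20 + 7/124 = 2487/124

2487/124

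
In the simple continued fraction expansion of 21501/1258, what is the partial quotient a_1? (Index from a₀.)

10

21501 = 17·1258 + 115   →  a_0 = 17
1258 = 10·115 + 108   →  a_1 = 10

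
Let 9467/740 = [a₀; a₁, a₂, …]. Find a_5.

8

9467 = 12·740 + 587   →  a_0 = 12
740 = 1·587 + 153   →  a_1 = 1
587 = 3·153 + 128   →  a_2 = 3
153 = 1·128 + 25   →  a_3 = 1
128 = 5·25 + 3   →  a_4 = 5
25 = 8·3 + 1   →  a_5 = 8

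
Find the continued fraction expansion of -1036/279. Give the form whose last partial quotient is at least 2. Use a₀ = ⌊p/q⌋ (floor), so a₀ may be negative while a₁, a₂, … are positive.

[-4; 3, 2, 19, 2]

-1036 = -4×279 + 80
279 = 3×80 + 39
80 = 2×39 + 2
39 = 19×2 + 1
2 = 2×1 + 0  (stop)
So -1036/279 = [-4; 3, 2, 19, 2].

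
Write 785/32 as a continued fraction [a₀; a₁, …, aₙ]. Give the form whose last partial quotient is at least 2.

785 = 24*32 + 17
32 = 1*17 + 15
17 = 1*15 + 2
15 = 7*2 + 1
2 = 2*1 + 0  (stop)
So 785/32 = [24; 1, 1, 7, 2].

[24; 1, 1, 7, 2]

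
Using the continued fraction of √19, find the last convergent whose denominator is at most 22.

61/14

√19 = [4; 2, 1, 3, 1, 2, 8, …] (period length 6).
Convergents:
  p_0/q_0 = 4/1
  p_1/q_1 = 9/2
  p_2/q_2 = 13/3
  p_3/q_3 = 48/11
  p_4/q_4 = 61/14
  p_5/q_5 = 170/39
q_4 = 14 ≤ 22 < 39 = q_5, so the answer is 61/14.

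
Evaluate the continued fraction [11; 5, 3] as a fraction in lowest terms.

179/16

Using pₖ = aₖpₖ₋₁ + pₖ₋₂ and qₖ = aₖqₖ₋₁ + qₖ₋₂:
  k=0: a=11, p=11, q=1
  k=1: a=5, p=56, q=5
  k=2: a=3, p=179, q=16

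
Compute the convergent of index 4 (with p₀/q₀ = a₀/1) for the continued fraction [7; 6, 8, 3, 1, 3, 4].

Using pₖ = aₖpₖ₋₁ + pₖ₋₂, qₖ = aₖqₖ₋₁ + qₖ₋₂ (with p₋₁=1, p₋₂=0, q₋₁=0, q₋₂=1):
  k=0: a=7, p=7, q=1
  k=1: a=6, p=43, q=6
  k=2: a=8, p=351, q=49
  k=3: a=3, p=1096, q=153
  k=4: a=1, p=1447, q=202

1447/202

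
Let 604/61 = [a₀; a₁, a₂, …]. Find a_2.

9

604 = 9·61 + 55   →  a_0 = 9
61 = 1·55 + 6   →  a_1 = 1
55 = 9·6 + 1   →  a_2 = 9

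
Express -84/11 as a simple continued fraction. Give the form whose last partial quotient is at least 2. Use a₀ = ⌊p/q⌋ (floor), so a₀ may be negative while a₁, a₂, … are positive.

[-8; 2, 1, 3]

-84 = -8·11 + 4
11 = 2·4 + 3
4 = 1·3 + 1
3 = 3·1 + 0  (stop)
So -84/11 = [-8; 2, 1, 3].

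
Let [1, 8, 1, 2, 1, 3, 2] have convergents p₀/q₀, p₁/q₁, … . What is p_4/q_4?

39/35

Using pₖ = aₖpₖ₋₁ + pₖ₋₂, qₖ = aₖqₖ₋₁ + qₖ₋₂ (with p₋₁=1, p₋₂=0, q₋₁=0, q₋₂=1):
  k=0: a=1, p=1, q=1
  k=1: a=8, p=9, q=8
  k=2: a=1, p=10, q=9
  k=3: a=2, p=29, q=26
  k=4: a=1, p=39, q=35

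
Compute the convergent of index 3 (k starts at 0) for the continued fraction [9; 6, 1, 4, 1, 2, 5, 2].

311/34

Using pₖ = aₖpₖ₋₁ + pₖ₋₂, qₖ = aₖqₖ₋₁ + qₖ₋₂ (with p₋₁=1, p₋₂=0, q₋₁=0, q₋₂=1):
  k=0: a=9, p=9, q=1
  k=1: a=6, p=55, q=6
  k=2: a=1, p=64, q=7
  k=3: a=4, p=311, q=34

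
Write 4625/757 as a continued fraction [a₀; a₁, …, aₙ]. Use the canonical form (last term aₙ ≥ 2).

4625 = 6×757 + 83
757 = 9×83 + 10
83 = 8×10 + 3
10 = 3×3 + 1
3 = 3×1 + 0  (stop)
So 4625/757 = [6; 9, 8, 3, 3].

[6; 9, 8, 3, 3]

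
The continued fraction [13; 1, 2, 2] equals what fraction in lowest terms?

Using pₖ = aₖpₖ₋₁ + pₖ₋₂ and qₖ = aₖqₖ₋₁ + qₖ₋₂:
  k=0: a=13, p=13, q=1
  k=1: a=1, p=14, q=1
  k=2: a=2, p=41, q=3
  k=3: a=2, p=96, q=7

96/7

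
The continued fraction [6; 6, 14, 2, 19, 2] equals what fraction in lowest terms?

43363/7034

Using pₖ = aₖpₖ₋₁ + pₖ₋₂ and qₖ = aₖqₖ₋₁ + qₖ₋₂:
  k=0: a=6, p=6, q=1
  k=1: a=6, p=37, q=6
  k=2: a=14, p=524, q=85
  k=3: a=2, p=1085, q=176
  k=4: a=19, p=21139, q=3429
  k=5: a=2, p=43363, q=7034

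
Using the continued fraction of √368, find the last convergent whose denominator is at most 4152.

√368 = [19; 5, 2, 5, 38, …] (period length 4).
Convergents:
  p_0/q_0 = 19/1
  p_1/q_1 = 96/5
  p_2/q_2 = 211/11
  p_3/q_3 = 1151/60
  p_4/q_4 = 43949/2291
  p_5/q_5 = 220896/11515
q_4 = 2291 ≤ 4152 < 11515 = q_5, so the answer is 43949/2291.

43949/2291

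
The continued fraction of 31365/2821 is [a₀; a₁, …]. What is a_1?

8

31365 = 11·2821 + 334   →  a_0 = 11
2821 = 8·334 + 149   →  a_1 = 8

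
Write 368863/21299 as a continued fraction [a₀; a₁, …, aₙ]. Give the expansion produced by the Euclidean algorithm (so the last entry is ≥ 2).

[17; 3, 7, 14, 3, 5, 4]

368863 = 17*21299 + 6780
21299 = 3*6780 + 959
6780 = 7*959 + 67
959 = 14*67 + 21
67 = 3*21 + 4
21 = 5*4 + 1
4 = 4*1 + 0  (stop)
So 368863/21299 = [17; 3, 7, 14, 3, 5, 4].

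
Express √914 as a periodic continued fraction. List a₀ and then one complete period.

[30; 4, 3, 3, 4, 60]

a₀ = ⌊√914⌋ = 30.
With m₀=0, d₀=1 and mₖ₊₁ = dₖaₖ − mₖ, dₖ₊₁ = (n − mₖ₊₁²)/dₖ, aₖ₊₁ = ⌊(a₀+mₖ₊₁)/dₖ₊₁⌋:
  k=1: m=30, d=14, a=4
  k=2: m=26, d=17, a=3
  k=3: m=25, d=17, a=3
  k=4: m=26, d=14, a=4
  k=5: m=30, d=1, a=60
d=1 and a=2a₀=60 at k=5, so the next step gives (m, d) = (30, 14) again — its k=1 value — and the period has length 5.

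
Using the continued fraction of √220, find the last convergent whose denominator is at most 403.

√220 = [14; 1, 4, 1, 28, …] (period length 4).
Convergents:
  p_0/q_0 = 14/1
  p_1/q_1 = 15/1
  p_2/q_2 = 74/5
  p_3/q_3 = 89/6
  p_4/q_4 = 2566/173
  p_5/q_5 = 2655/179
  p_6/q_6 = 13186/889
q_5 = 179 ≤ 403 < 889 = q_6, so the answer is 2655/179.

2655/179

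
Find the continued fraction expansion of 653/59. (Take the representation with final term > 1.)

[11; 14, 1, 3]

653 = 11·59 + 4
59 = 14·4 + 3
4 = 1·3 + 1
3 = 3·1 + 0  (stop)
So 653/59 = [11; 14, 1, 3].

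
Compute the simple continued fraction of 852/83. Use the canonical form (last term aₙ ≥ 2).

852 = 10*83 + 22
83 = 3*22 + 17
22 = 1*17 + 5
17 = 3*5 + 2
5 = 2*2 + 1
2 = 2*1 + 0  (stop)
So 852/83 = [10; 3, 1, 3, 2, 2].

[10; 3, 1, 3, 2, 2]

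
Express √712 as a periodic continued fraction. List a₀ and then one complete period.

[26; 1, 2, 6, 2, 1, 52]

a₀ = ⌊√712⌋ = 26.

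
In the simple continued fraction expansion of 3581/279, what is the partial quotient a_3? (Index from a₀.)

15

3581 = 12·279 + 233   →  a_0 = 12
279 = 1·233 + 46   →  a_1 = 1
233 = 5·46 + 3   →  a_2 = 5
46 = 15·3 + 1   →  a_3 = 15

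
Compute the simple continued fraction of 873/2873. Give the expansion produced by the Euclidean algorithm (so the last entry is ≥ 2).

873 = 0×2873 + 873
2873 = 3×873 + 254
873 = 3×254 + 111
254 = 2×111 + 32
111 = 3×32 + 15
32 = 2×15 + 2
15 = 7×2 + 1
2 = 2×1 + 0  (stop)
So 873/2873 = [0; 3, 3, 2, 3, 2, 7, 2].

[0; 3, 3, 2, 3, 2, 7, 2]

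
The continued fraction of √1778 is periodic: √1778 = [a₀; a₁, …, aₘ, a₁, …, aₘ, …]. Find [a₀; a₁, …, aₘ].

[42; 6, 84]

a₀ = ⌊√1778⌋ = 42.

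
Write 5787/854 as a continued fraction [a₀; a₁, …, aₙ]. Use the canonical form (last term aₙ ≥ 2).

5787 = 6*854 + 663
854 = 1*663 + 191
663 = 3*191 + 90
191 = 2*90 + 11
90 = 8*11 + 2
11 = 5*2 + 1
2 = 2*1 + 0  (stop)
So 5787/854 = [6; 1, 3, 2, 8, 5, 2].

[6; 1, 3, 2, 8, 5, 2]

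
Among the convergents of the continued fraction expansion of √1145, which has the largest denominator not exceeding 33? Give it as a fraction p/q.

√1145 = [33; 1, 5, 5, 1, 66, …] (period length 5).
Convergents:
  p_0/q_0 = 33/1
  p_1/q_1 = 34/1
  p_2/q_2 = 203/6
  p_3/q_3 = 1049/31
  p_4/q_4 = 1252/37
q_3 = 31 ≤ 33 < 37 = q_4, so the answer is 1049/31.

1049/31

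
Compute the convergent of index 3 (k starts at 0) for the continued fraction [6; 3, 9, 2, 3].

373/59

Using pₖ = aₖpₖ₋₁ + pₖ₋₂, qₖ = aₖqₖ₋₁ + qₖ₋₂ (with p₋₁=1, p₋₂=0, q₋₁=0, q₋₂=1):
  k=0: a=6, p=6, q=1
  k=1: a=3, p=19, q=3
  k=2: a=9, p=177, q=28
  k=3: a=2, p=373, q=59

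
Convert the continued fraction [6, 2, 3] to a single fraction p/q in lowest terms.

45/7

Using pₖ = aₖpₖ₋₁ + pₖ₋₂ and qₖ = aₖqₖ₋₁ + qₖ₋₂:
  k=0: a=6, p=6, q=1
  k=1: a=2, p=13, q=2
  k=2: a=3, p=45, q=7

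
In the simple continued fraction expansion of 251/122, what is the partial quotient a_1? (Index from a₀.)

251 = 2·122 + 7   →  a_0 = 2
122 = 17·7 + 3   →  a_1 = 17

17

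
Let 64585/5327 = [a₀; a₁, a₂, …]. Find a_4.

64585 = 12·5327 + 661   →  a_0 = 12
5327 = 8·661 + 39   →  a_1 = 8
661 = 16·39 + 37   →  a_2 = 16
39 = 1·37 + 2   →  a_3 = 1
37 = 18·2 + 1   →  a_4 = 18

18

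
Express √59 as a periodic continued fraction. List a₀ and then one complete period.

[7; 1, 2, 7, 2, 1, 14]

a₀ = ⌊√59⌋ = 7.
With m₀=0, d₀=1 and mₖ₊₁ = dₖaₖ − mₖ, dₖ₊₁ = (n − mₖ₊₁²)/dₖ, aₖ₊₁ = ⌊(a₀+mₖ₊₁)/dₖ₊₁⌋:
  k=1: m=7, d=10, a=1
  k=2: m=3, d=5, a=2
  k=3: m=7, d=2, a=7
  k=4: m=7, d=5, a=2
  k=5: m=3, d=10, a=1
  k=6: m=7, d=1, a=14
d=1 and a=2a₀=14 at k=6, so the next step gives (m, d) = (7, 10) again — its k=1 value — and the period has length 6.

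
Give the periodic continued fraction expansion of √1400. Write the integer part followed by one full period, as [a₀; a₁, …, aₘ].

[37; 2, 2, 2, 74]

a₀ = ⌊√1400⌋ = 37.
With m₀=0, d₀=1 and mₖ₊₁ = dₖaₖ − mₖ, dₖ₊₁ = (n − mₖ₊₁²)/dₖ, aₖ₊₁ = ⌊(a₀+mₖ₊₁)/dₖ₊₁⌋:
  k=1: m=37, d=31, a=2
  k=2: m=25, d=25, a=2
  k=3: m=25, d=31, a=2
  k=4: m=37, d=1, a=74
d=1 and a=2a₀=74 at k=4, so the next step gives (m, d) = (37, 31) again — its k=1 value — and the period has length 4.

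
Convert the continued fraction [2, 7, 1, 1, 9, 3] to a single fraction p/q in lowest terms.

Fold from the inside: start with 3/1.
  9 + 1/3 = 28/3
  1 + 3/28 = 31/28
  1 + 28/31 = 59/31
  7 + 31/59 = 444/59
  2 + 59/444 = 947/444

947/444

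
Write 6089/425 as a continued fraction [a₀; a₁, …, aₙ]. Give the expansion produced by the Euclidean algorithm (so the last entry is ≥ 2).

[14; 3, 17, 2, 1, 2]

6089 = 14·425 + 139
425 = 3·139 + 8
139 = 17·8 + 3
8 = 2·3 + 2
3 = 1·2 + 1
2 = 2·1 + 0  (stop)
So 6089/425 = [14; 3, 17, 2, 1, 2].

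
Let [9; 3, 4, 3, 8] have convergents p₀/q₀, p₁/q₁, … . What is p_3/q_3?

Using pₖ = aₖpₖ₋₁ + pₖ₋₂, qₖ = aₖqₖ₋₁ + qₖ₋₂ (with p₋₁=1, p₋₂=0, q₋₁=0, q₋₂=1):
  k=0: a=9, p=9, q=1
  k=1: a=3, p=28, q=3
  k=2: a=4, p=121, q=13
  k=3: a=3, p=391, q=42

391/42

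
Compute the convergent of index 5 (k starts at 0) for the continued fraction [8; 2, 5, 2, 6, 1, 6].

1514/179

Using pₖ = aₖpₖ₋₁ + pₖ₋₂, qₖ = aₖqₖ₋₁ + qₖ₋₂ (with p₋₁=1, p₋₂=0, q₋₁=0, q₋₂=1):
  k=0: a=8, p=8, q=1
  k=1: a=2, p=17, q=2
  k=2: a=5, p=93, q=11
  k=3: a=2, p=203, q=24
  k=4: a=6, p=1311, q=155
  k=5: a=1, p=1514, q=179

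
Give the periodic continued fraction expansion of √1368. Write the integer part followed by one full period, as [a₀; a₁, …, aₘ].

[36; 1, 72]

a₀ = ⌊√1368⌋ = 36.
With m₀=0, d₀=1 and mₖ₊₁ = dₖaₖ − mₖ, dₖ₊₁ = (n − mₖ₊₁²)/dₖ, aₖ₊₁ = ⌊(a₀+mₖ₊₁)/dₖ₊₁⌋:
  k=1: m=36, d=72, a=1
  k=2: m=36, d=1, a=72
d=1 and a=2a₀=72 at k=2, so the next step gives (m, d) = (36, 72) again — its k=1 value — and the period has length 2.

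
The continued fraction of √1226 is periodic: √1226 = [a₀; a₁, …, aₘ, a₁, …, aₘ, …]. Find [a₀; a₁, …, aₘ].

a₀ = ⌊√1226⌋ = 35.
With m₀=0, d₀=1 and mₖ₊₁ = dₖaₖ − mₖ, dₖ₊₁ = (n − mₖ₊₁²)/dₖ, aₖ₊₁ = ⌊(a₀+mₖ₊₁)/dₖ₊₁⌋:
  k=1: m=35, d=1, a=70
d=1 and a=2a₀=70 at k=1, so the next step gives (m, d) = (35, 1) again — its k=1 value — and the period has length 1.

[35; 70]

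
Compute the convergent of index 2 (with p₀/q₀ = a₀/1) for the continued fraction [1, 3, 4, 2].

17/13

Using pₖ = aₖpₖ₋₁ + pₖ₋₂, qₖ = aₖqₖ₋₁ + qₖ₋₂ (with p₋₁=1, p₋₂=0, q₋₁=0, q₋₂=1):
  k=0: a=1, p=1, q=1
  k=1: a=3, p=4, q=3
  k=2: a=4, p=17, q=13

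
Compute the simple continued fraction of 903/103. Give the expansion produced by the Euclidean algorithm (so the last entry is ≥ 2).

903 = 8*103 + 79
103 = 1*79 + 24
79 = 3*24 + 7
24 = 3*7 + 3
7 = 2*3 + 1
3 = 3*1 + 0  (stop)
So 903/103 = [8; 1, 3, 3, 2, 3].

[8; 1, 3, 3, 2, 3]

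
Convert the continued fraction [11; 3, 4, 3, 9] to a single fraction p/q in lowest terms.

4422/391

Using pₖ = aₖpₖ₋₁ + pₖ₋₂ and qₖ = aₖqₖ₋₁ + qₖ₋₂:
  k=0: a=11, p=11, q=1
  k=1: a=3, p=34, q=3
  k=2: a=4, p=147, q=13
  k=3: a=3, p=475, q=42
  k=4: a=9, p=4422, q=391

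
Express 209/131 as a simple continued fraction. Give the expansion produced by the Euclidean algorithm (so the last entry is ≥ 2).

[1; 1, 1, 2, 8, 3]

209 = 1*131 + 78
131 = 1*78 + 53
78 = 1*53 + 25
53 = 2*25 + 3
25 = 8*3 + 1
3 = 3*1 + 0  (stop)
So 209/131 = [1; 1, 1, 2, 8, 3].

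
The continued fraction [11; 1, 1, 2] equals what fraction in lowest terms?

Fold from the inside: start with 2/1.
  1 + 1/2 = 3/2
  1 + 2/3 = 5/3
  11 + 3/5 = 58/5

58/5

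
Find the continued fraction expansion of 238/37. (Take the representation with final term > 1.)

238 = 6·37 + 16
37 = 2·16 + 5
16 = 3·5 + 1
5 = 5·1 + 0  (stop)
So 238/37 = [6; 2, 3, 5].

[6; 2, 3, 5]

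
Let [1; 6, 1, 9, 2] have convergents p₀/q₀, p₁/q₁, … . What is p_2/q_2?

8/7

Using pₖ = aₖpₖ₋₁ + pₖ₋₂, qₖ = aₖqₖ₋₁ + qₖ₋₂ (with p₋₁=1, p₋₂=0, q₋₁=0, q₋₂=1):
  k=0: a=1, p=1, q=1
  k=1: a=6, p=7, q=6
  k=2: a=1, p=8, q=7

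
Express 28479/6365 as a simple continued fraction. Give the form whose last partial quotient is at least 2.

28479 = 4·6365 + 3019
6365 = 2·3019 + 327
3019 = 9·327 + 76
327 = 4·76 + 23
76 = 3·23 + 7
23 = 3·7 + 2
7 = 3·2 + 1
2 = 2·1 + 0  (stop)
So 28479/6365 = [4; 2, 9, 4, 3, 3, 3, 2].

[4; 2, 9, 4, 3, 3, 3, 2]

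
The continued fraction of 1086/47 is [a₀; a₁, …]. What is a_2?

1086 = 23·47 + 5   →  a_0 = 23
47 = 9·5 + 2   →  a_1 = 9
5 = 2·2 + 1   →  a_2 = 2

2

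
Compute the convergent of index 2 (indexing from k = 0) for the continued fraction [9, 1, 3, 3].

39/4

Using pₖ = aₖpₖ₋₁ + pₖ₋₂, qₖ = aₖqₖ₋₁ + qₖ₋₂ (with p₋₁=1, p₋₂=0, q₋₁=0, q₋₂=1):
  k=0: a=9, p=9, q=1
  k=1: a=1, p=10, q=1
  k=2: a=3, p=39, q=4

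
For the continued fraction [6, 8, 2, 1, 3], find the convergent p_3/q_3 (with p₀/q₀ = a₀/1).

Using pₖ = aₖpₖ₋₁ + pₖ₋₂, qₖ = aₖqₖ₋₁ + qₖ₋₂ (with p₋₁=1, p₋₂=0, q₋₁=0, q₋₂=1):
  k=0: a=6, p=6, q=1
  k=1: a=8, p=49, q=8
  k=2: a=2, p=104, q=17
  k=3: a=1, p=153, q=25

153/25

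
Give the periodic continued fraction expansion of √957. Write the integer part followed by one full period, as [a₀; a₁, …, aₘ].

[30; 1, 14, 2, 14, 1, 60]

a₀ = ⌊√957⌋ = 30.
With m₀=0, d₀=1 and mₖ₊₁ = dₖaₖ − mₖ, dₖ₊₁ = (n − mₖ₊₁²)/dₖ, aₖ₊₁ = ⌊(a₀+mₖ₊₁)/dₖ₊₁⌋:
  k=1: m=30, d=57, a=1
  k=2: m=27, d=4, a=14
  k=3: m=29, d=29, a=2
  k=4: m=29, d=4, a=14
  k=5: m=27, d=57, a=1
  k=6: m=30, d=1, a=60
d=1 and a=2a₀=60 at k=6, so the next step gives (m, d) = (30, 57) again — its k=1 value — and the period has length 6.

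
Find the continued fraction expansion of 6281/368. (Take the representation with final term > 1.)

6281 = 17·368 + 25
368 = 14·25 + 18
25 = 1·18 + 7
18 = 2·7 + 4
7 = 1·4 + 3
4 = 1·3 + 1
3 = 3·1 + 0  (stop)
So 6281/368 = [17; 14, 1, 2, 1, 1, 3].

[17; 14, 1, 2, 1, 1, 3]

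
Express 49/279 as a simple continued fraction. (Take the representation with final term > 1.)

49 = 0×279 + 49
279 = 5×49 + 34
49 = 1×34 + 15
34 = 2×15 + 4
15 = 3×4 + 3
4 = 1×3 + 1
3 = 3×1 + 0  (stop)
So 49/279 = [0; 5, 1, 2, 3, 1, 3].

[0; 5, 1, 2, 3, 1, 3]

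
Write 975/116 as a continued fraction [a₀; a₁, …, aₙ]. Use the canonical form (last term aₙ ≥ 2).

[8; 2, 2, 7, 3]

975 = 8×116 + 47
116 = 2×47 + 22
47 = 2×22 + 3
22 = 7×3 + 1
3 = 3×1 + 0  (stop)
So 975/116 = [8; 2, 2, 7, 3].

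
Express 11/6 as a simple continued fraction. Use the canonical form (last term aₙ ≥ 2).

11 = 1×6 + 5
6 = 1×5 + 1
5 = 5×1 + 0  (stop)
So 11/6 = [1; 1, 5].

[1; 1, 5]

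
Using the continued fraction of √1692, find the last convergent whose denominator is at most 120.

4607/112

√1692 = [41; 7, 2, 7, 82, …] (period length 4).
Convergents:
  p_0/q_0 = 41/1
  p_1/q_1 = 288/7
  p_2/q_2 = 617/15
  p_3/q_3 = 4607/112
  p_4/q_4 = 378391/9199
q_3 = 112 ≤ 120 < 9199 = q_4, so the answer is 4607/112.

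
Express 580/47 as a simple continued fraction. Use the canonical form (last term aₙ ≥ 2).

[12; 2, 1, 15]

580 = 12×47 + 16
47 = 2×16 + 15
16 = 1×15 + 1
15 = 15×1 + 0  (stop)
So 580/47 = [12; 2, 1, 15].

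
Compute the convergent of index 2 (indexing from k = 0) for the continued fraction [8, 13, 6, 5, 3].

Using pₖ = aₖpₖ₋₁ + pₖ₋₂, qₖ = aₖqₖ₋₁ + qₖ₋₂ (with p₋₁=1, p₋₂=0, q₋₁=0, q₋₂=1):
  k=0: a=8, p=8, q=1
  k=1: a=13, p=105, q=13
  k=2: a=6, p=638, q=79

638/79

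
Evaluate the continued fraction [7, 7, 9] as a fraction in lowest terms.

457/64

Fold from the inside: start with 9/1.
  7 + 1/9 = 64/9
  7 + 9/64 = 457/64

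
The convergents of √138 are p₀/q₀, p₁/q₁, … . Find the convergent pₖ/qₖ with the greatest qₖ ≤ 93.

1069/91

√138 = [11; 1, 2, 1, 22, …] (period length 4).
Convergents:
  p_0/q_0 = 11/1
  p_1/q_1 = 12/1
  p_2/q_2 = 35/3
  p_3/q_3 = 47/4
  p_4/q_4 = 1069/91
  p_5/q_5 = 1116/95
q_4 = 91 ≤ 93 < 95 = q_5, so the answer is 1069/91.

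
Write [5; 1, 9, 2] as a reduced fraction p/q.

124/21

Using pₖ = aₖpₖ₋₁ + pₖ₋₂ and qₖ = aₖqₖ₋₁ + qₖ₋₂:
  k=0: a=5, p=5, q=1
  k=1: a=1, p=6, q=1
  k=2: a=9, p=59, q=10
  k=3: a=2, p=124, q=21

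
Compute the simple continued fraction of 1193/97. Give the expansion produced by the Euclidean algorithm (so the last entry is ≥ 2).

1193 = 12*97 + 29
97 = 3*29 + 10
29 = 2*10 + 9
10 = 1*9 + 1
9 = 9*1 + 0  (stop)
So 1193/97 = [12; 3, 2, 1, 9].

[12; 3, 2, 1, 9]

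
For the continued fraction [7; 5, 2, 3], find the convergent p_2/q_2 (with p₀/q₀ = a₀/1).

79/11

Using pₖ = aₖpₖ₋₁ + pₖ₋₂, qₖ = aₖqₖ₋₁ + qₖ₋₂ (with p₋₁=1, p₋₂=0, q₋₁=0, q₋₂=1):
  k=0: a=7, p=7, q=1
  k=1: a=5, p=36, q=5
  k=2: a=2, p=79, q=11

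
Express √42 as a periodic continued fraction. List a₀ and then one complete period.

[6; 2, 12]

a₀ = ⌊√42⌋ = 6.
With m₀=0, d₀=1 and mₖ₊₁ = dₖaₖ − mₖ, dₖ₊₁ = (n − mₖ₊₁²)/dₖ, aₖ₊₁ = ⌊(a₀+mₖ₊₁)/dₖ₊₁⌋:
  k=1: m=6, d=6, a=2
  k=2: m=6, d=1, a=12
d=1 and a=2a₀=12 at k=2, so the next step gives (m, d) = (6, 6) again — its k=1 value — and the period has length 2.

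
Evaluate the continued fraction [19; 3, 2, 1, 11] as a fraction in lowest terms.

Using pₖ = aₖpₖ₋₁ + pₖ₋₂ and qₖ = aₖqₖ₋₁ + qₖ₋₂:
  k=0: a=19, p=19, q=1
  k=1: a=3, p=58, q=3
  k=2: a=2, p=135, q=7
  k=3: a=1, p=193, q=10
  k=4: a=11, p=2258, q=117

2258/117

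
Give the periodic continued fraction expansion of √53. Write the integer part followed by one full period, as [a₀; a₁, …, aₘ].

[7; 3, 1, 1, 3, 14]

a₀ = ⌊√53⌋ = 7.
With m₀=0, d₀=1 and mₖ₊₁ = dₖaₖ − mₖ, dₖ₊₁ = (n − mₖ₊₁²)/dₖ, aₖ₊₁ = ⌊(a₀+mₖ₊₁)/dₖ₊₁⌋:
  k=1: m=7, d=4, a=3
  k=2: m=5, d=7, a=1
  k=3: m=2, d=7, a=1
  k=4: m=5, d=4, a=3
  k=5: m=7, d=1, a=14
d=1 and a=2a₀=14 at k=5, so the next step gives (m, d) = (7, 4) again — its k=1 value — and the period has length 5.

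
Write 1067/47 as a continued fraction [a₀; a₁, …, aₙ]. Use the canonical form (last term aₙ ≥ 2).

[22; 1, 2, 2, 1, 4]

1067 = 22·47 + 33
47 = 1·33 + 14
33 = 2·14 + 5
14 = 2·5 + 4
5 = 1·4 + 1
4 = 4·1 + 0  (stop)
So 1067/47 = [22; 1, 2, 2, 1, 4].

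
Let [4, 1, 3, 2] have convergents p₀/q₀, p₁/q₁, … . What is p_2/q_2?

Using pₖ = aₖpₖ₋₁ + pₖ₋₂, qₖ = aₖqₖ₋₁ + qₖ₋₂ (with p₋₁=1, p₋₂=0, q₋₁=0, q₋₂=1):
  k=0: a=4, p=4, q=1
  k=1: a=1, p=5, q=1
  k=2: a=3, p=19, q=4

19/4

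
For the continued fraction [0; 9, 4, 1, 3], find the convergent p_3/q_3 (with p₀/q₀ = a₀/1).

5/46

Using pₖ = aₖpₖ₋₁ + pₖ₋₂, qₖ = aₖqₖ₋₁ + qₖ₋₂ (with p₋₁=1, p₋₂=0, q₋₁=0, q₋₂=1):
  k=0: a=0, p=0, q=1
  k=1: a=9, p=1, q=9
  k=2: a=4, p=4, q=37
  k=3: a=1, p=5, q=46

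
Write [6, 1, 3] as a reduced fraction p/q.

27/4

Using pₖ = aₖpₖ₋₁ + pₖ₋₂ and qₖ = aₖqₖ₋₁ + qₖ₋₂:
  k=0: a=6, p=6, q=1
  k=1: a=1, p=7, q=1
  k=2: a=3, p=27, q=4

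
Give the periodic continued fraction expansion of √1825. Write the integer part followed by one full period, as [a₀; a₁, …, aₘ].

a₀ = ⌊√1825⌋ = 42.

[42; 1, 2, 1, 1, 2, 1, 84]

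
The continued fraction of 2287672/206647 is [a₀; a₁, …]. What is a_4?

1

2287672 = 11·206647 + 14555   →  a_0 = 11
206647 = 14·14555 + 2877   →  a_1 = 14
14555 = 5·2877 + 170   →  a_2 = 5
2877 = 16·170 + 157   →  a_3 = 16
170 = 1·157 + 13   →  a_4 = 1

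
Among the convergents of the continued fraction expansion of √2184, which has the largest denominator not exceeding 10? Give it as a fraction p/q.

187/4

√2184 = [46; 1, 2, 1, 2, 1, 92, …] (period length 6).
Convergents:
  p_0/q_0 = 46/1
  p_1/q_1 = 47/1
  p_2/q_2 = 140/3
  p_3/q_3 = 187/4
  p_4/q_4 = 514/11
q_3 = 4 ≤ 10 < 11 = q_4, so the answer is 187/4.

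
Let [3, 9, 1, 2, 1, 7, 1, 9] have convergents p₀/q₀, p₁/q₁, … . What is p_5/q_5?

Using pₖ = aₖpₖ₋₁ + pₖ₋₂, qₖ = aₖqₖ₋₁ + qₖ₋₂ (with p₋₁=1, p₋₂=0, q₋₁=0, q₋₂=1):
  k=0: a=3, p=3, q=1
  k=1: a=9, p=28, q=9
  k=2: a=1, p=31, q=10
  k=3: a=2, p=90, q=29
  k=4: a=1, p=121, q=39
  k=5: a=7, p=937, q=302

937/302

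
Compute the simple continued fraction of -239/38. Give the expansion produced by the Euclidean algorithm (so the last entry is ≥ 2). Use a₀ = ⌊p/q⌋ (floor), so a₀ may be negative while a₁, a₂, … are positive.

[-7; 1, 2, 2, 5]

-239 = -7×38 + 27
38 = 1×27 + 11
27 = 2×11 + 5
11 = 2×5 + 1
5 = 5×1 + 0  (stop)
So -239/38 = [-7; 1, 2, 2, 5].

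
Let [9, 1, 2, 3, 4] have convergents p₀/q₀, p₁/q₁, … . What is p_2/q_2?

29/3

Using pₖ = aₖpₖ₋₁ + pₖ₋₂, qₖ = aₖqₖ₋₁ + qₖ₋₂ (with p₋₁=1, p₋₂=0, q₋₁=0, q₋₂=1):
  k=0: a=9, p=9, q=1
  k=1: a=1, p=10, q=1
  k=2: a=2, p=29, q=3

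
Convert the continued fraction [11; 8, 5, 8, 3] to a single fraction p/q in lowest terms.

11667/1049

Fold from the inside: start with 3/1.
  8 + 1/3 = 25/3
  5 + 3/25 = 128/25
  8 + 25/128 = 1049/128
  11 + 128/1049 = 11667/1049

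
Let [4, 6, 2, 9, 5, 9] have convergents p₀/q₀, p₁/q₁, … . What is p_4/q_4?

Using pₖ = aₖpₖ₋₁ + pₖ₋₂, qₖ = aₖqₖ₋₁ + qₖ₋₂ (with p₋₁=1, p₋₂=0, q₋₁=0, q₋₂=1):
  k=0: a=4, p=4, q=1
  k=1: a=6, p=25, q=6
  k=2: a=2, p=54, q=13
  k=3: a=9, p=511, q=123
  k=4: a=5, p=2609, q=628

2609/628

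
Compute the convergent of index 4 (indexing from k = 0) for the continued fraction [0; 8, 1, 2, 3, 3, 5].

Using pₖ = aₖpₖ₋₁ + pₖ₋₂, qₖ = aₖqₖ₋₁ + qₖ₋₂ (with p₋₁=1, p₋₂=0, q₋₁=0, q₋₂=1):
  k=0: a=0, p=0, q=1
  k=1: a=8, p=1, q=8
  k=2: a=1, p=1, q=9
  k=3: a=2, p=3, q=26
  k=4: a=3, p=10, q=87

10/87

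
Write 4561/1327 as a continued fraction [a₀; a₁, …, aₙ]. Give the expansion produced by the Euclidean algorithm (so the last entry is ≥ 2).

[3; 2, 3, 2, 8, 1, 3, 2]

4561 = 3*1327 + 580
1327 = 2*580 + 167
580 = 3*167 + 79
167 = 2*79 + 9
79 = 8*9 + 7
9 = 1*7 + 2
7 = 3*2 + 1
2 = 2*1 + 0  (stop)
So 4561/1327 = [3; 2, 3, 2, 8, 1, 3, 2].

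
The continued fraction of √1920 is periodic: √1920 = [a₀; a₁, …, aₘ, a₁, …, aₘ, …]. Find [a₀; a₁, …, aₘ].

a₀ = ⌊√1920⌋ = 43.
With m₀=0, d₀=1 and mₖ₊₁ = dₖaₖ − mₖ, dₖ₊₁ = (n − mₖ₊₁²)/dₖ, aₖ₊₁ = ⌊(a₀+mₖ₊₁)/dₖ₊₁⌋:
  k=1: m=43, d=71, a=1
  k=2: m=28, d=16, a=4
  k=3: m=36, d=39, a=2
  k=4: m=42, d=4, a=21
  k=5: m=42, d=39, a=2
  k=6: m=36, d=16, a=4
  k=7: m=28, d=71, a=1
  k=8: m=43, d=1, a=86
d=1 and a=2a₀=86 at k=8, so the next step gives (m, d) = (43, 71) again — its k=1 value — and the period has length 8.

[43; 1, 4, 2, 21, 2, 4, 1, 86]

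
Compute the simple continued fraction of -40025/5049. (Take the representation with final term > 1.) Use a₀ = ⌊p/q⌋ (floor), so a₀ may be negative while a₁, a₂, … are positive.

-40025 = -8×5049 + 367
5049 = 13×367 + 278
367 = 1×278 + 89
278 = 3×89 + 11
89 = 8×11 + 1
11 = 11×1 + 0  (stop)
So -40025/5049 = [-8; 13, 1, 3, 8, 11].

[-8; 13, 1, 3, 8, 11]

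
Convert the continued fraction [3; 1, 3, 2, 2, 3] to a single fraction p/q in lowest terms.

Fold from the inside: start with 3/1.
  2 + 1/3 = 7/3
  2 + 3/7 = 17/7
  3 + 7/17 = 58/17
  1 + 17/58 = 75/58
  3 + 58/75 = 283/75

283/75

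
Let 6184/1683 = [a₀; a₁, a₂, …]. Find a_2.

2

6184 = 3·1683 + 1135   →  a_0 = 3
1683 = 1·1135 + 548   →  a_1 = 1
1135 = 2·548 + 39   →  a_2 = 2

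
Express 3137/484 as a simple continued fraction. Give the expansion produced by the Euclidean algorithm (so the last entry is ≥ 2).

3137 = 6×484 + 233
484 = 2×233 + 18
233 = 12×18 + 17
18 = 1×17 + 1
17 = 17×1 + 0  (stop)
So 3137/484 = [6; 2, 12, 1, 17].

[6; 2, 12, 1, 17]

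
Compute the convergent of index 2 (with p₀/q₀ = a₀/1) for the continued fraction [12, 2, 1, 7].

Using pₖ = aₖpₖ₋₁ + pₖ₋₂, qₖ = aₖqₖ₋₁ + qₖ₋₂ (with p₋₁=1, p₋₂=0, q₋₁=0, q₋₂=1):
  k=0: a=12, p=12, q=1
  k=1: a=2, p=25, q=2
  k=2: a=1, p=37, q=3

37/3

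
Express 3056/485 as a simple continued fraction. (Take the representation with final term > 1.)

[6; 3, 3, 9, 2, 2]

3056 = 6×485 + 146
485 = 3×146 + 47
146 = 3×47 + 5
47 = 9×5 + 2
5 = 2×2 + 1
2 = 2×1 + 0  (stop)
So 3056/485 = [6; 3, 3, 9, 2, 2].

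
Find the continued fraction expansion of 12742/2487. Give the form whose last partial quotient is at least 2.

12742 = 5×2487 + 307
2487 = 8×307 + 31
307 = 9×31 + 28
31 = 1×28 + 3
28 = 9×3 + 1
3 = 3×1 + 0  (stop)
So 12742/2487 = [5; 8, 9, 1, 9, 3].

[5; 8, 9, 1, 9, 3]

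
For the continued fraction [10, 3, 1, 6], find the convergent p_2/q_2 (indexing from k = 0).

41/4

Using pₖ = aₖpₖ₋₁ + pₖ₋₂, qₖ = aₖqₖ₋₁ + qₖ₋₂ (with p₋₁=1, p₋₂=0, q₋₁=0, q₋₂=1):
  k=0: a=10, p=10, q=1
  k=1: a=3, p=31, q=3
  k=2: a=1, p=41, q=4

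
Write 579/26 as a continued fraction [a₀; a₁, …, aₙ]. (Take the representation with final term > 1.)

[22; 3, 1, 2, 2]

579 = 22×26 + 7
26 = 3×7 + 5
7 = 1×5 + 2
5 = 2×2 + 1
2 = 2×1 + 0  (stop)
So 579/26 = [22; 3, 1, 2, 2].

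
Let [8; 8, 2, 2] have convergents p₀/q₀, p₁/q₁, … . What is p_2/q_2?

Using pₖ = aₖpₖ₋₁ + pₖ₋₂, qₖ = aₖqₖ₋₁ + qₖ₋₂ (with p₋₁=1, p₋₂=0, q₋₁=0, q₋₂=1):
  k=0: a=8, p=8, q=1
  k=1: a=8, p=65, q=8
  k=2: a=2, p=138, q=17

138/17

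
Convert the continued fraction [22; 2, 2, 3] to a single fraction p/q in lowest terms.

Using pₖ = aₖpₖ₋₁ + pₖ₋₂ and qₖ = aₖqₖ₋₁ + qₖ₋₂:
  k=0: a=22, p=22, q=1
  k=1: a=2, p=45, q=2
  k=2: a=2, p=112, q=5
  k=3: a=3, p=381, q=17

381/17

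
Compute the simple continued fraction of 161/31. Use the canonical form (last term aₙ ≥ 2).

[5; 5, 6]

161 = 5×31 + 6
31 = 5×6 + 1
6 = 6×1 + 0  (stop)
So 161/31 = [5; 5, 6].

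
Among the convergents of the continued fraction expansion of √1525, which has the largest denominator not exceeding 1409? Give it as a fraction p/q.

√1525 = [39; 19, 1, 1, 19, 78, …] (period length 5).
Convergents:
  p_0/q_0 = 39/1
  p_1/q_1 = 742/19
  p_2/q_2 = 781/20
  p_3/q_3 = 1523/39
  p_4/q_4 = 29718/761
  p_5/q_5 = 2319527/59397
q_4 = 761 ≤ 1409 < 59397 = q_5, so the answer is 29718/761.

29718/761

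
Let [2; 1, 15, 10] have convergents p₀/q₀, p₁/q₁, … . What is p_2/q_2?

47/16

Using pₖ = aₖpₖ₋₁ + pₖ₋₂, qₖ = aₖqₖ₋₁ + qₖ₋₂ (with p₋₁=1, p₋₂=0, q₋₁=0, q₋₂=1):
  k=0: a=2, p=2, q=1
  k=1: a=1, p=3, q=1
  k=2: a=15, p=47, q=16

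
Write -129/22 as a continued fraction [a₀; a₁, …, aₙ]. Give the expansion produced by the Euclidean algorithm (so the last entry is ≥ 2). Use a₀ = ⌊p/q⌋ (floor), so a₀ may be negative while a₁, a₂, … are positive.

[-6; 7, 3]

-129 = -6×22 + 3
22 = 7×3 + 1
3 = 3×1 + 0  (stop)
So -129/22 = [-6; 7, 3].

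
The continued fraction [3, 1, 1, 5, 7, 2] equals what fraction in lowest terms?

599/169

Using pₖ = aₖpₖ₋₁ + pₖ₋₂ and qₖ = aₖqₖ₋₁ + qₖ₋₂:
  k=0: a=3, p=3, q=1
  k=1: a=1, p=4, q=1
  k=2: a=1, p=7, q=2
  k=3: a=5, p=39, q=11
  k=4: a=7, p=280, q=79
  k=5: a=2, p=599, q=169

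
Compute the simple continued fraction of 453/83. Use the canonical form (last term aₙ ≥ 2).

453 = 5·83 + 38
83 = 2·38 + 7
38 = 5·7 + 3
7 = 2·3 + 1
3 = 3·1 + 0  (stop)
So 453/83 = [5; 2, 5, 2, 3].

[5; 2, 5, 2, 3]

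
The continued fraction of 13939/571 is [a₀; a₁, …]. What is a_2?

13939 = 24·571 + 235   →  a_0 = 24
571 = 2·235 + 101   →  a_1 = 2
235 = 2·101 + 33   →  a_2 = 2

2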